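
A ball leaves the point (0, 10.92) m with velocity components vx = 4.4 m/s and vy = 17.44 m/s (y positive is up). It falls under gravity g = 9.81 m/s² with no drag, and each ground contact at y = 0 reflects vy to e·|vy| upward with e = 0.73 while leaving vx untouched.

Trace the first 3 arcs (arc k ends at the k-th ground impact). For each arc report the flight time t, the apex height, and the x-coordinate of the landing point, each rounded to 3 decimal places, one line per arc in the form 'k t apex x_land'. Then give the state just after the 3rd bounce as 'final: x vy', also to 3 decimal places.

1 4.099 26.422 18.034
2 3.389 14.080 32.944
3 2.474 7.503 43.828
final: 43.828 8.857

Arc 1: start y=10.920, vy=17.440 → t=4.099, apex=26.422, x_land=18.034, impact vy=-22.768
  bounce: vy ← 0.73·22.768 = 16.621
Arc 2: start y=0.000, vy=16.621 → t=3.389, apex=14.080, x_land=32.944, impact vy=-16.621
  bounce: vy ← 0.73·16.621 = 12.133
Arc 3: start y=0.000, vy=12.133 → t=2.474, apex=7.503, x_land=43.828, impact vy=-12.133
  bounce: vy ← 0.73·12.133 = 8.857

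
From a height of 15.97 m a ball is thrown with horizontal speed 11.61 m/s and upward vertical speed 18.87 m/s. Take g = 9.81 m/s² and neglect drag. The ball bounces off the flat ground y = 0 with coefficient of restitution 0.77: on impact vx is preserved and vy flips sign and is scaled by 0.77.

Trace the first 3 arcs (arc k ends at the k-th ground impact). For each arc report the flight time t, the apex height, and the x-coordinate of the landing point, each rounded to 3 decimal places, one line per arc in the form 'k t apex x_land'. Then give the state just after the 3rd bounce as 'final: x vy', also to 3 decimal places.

Arc 1: start y=15.970, vy=18.870 → t=4.561, apex=34.119, x_land=52.953, impact vy=-25.873
  bounce: vy ← 0.77·25.873 = 19.922
Arc 2: start y=0.000, vy=19.922 → t=4.062, apex=20.229, x_land=100.108, impact vy=-19.922
  bounce: vy ← 0.77·19.922 = 15.340
Arc 3: start y=0.000, vy=15.340 → t=3.127, apex=11.994, x_land=136.417, impact vy=-15.340
  bounce: vy ← 0.77·15.340 = 11.812

1 4.561 34.119 52.953
2 4.062 20.229 100.108
3 3.127 11.994 136.417
final: 136.417 11.812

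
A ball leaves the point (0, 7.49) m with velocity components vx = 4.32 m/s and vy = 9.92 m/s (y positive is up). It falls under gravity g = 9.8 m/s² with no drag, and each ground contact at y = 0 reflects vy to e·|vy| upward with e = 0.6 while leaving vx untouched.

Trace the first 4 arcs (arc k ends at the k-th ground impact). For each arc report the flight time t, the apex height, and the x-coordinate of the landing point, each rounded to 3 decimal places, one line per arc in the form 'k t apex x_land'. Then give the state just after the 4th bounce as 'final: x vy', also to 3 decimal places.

1 2.610 12.511 11.276
2 1.917 4.504 19.559
3 1.150 1.621 24.529
4 0.690 0.584 27.511
final: 27.511 2.029

Arc 1: start y=7.490, vy=9.920 → t=2.610, apex=12.511, x_land=11.276, impact vy=-15.659
  bounce: vy ← 0.6·15.659 = 9.396
Arc 2: start y=0.000, vy=9.396 → t=1.917, apex=4.504, x_land=19.559, impact vy=-9.396
  bounce: vy ← 0.6·9.396 = 5.637
Arc 3: start y=0.000, vy=5.637 → t=1.150, apex=1.621, x_land=24.529, impact vy=-5.637
  bounce: vy ← 0.6·5.637 = 3.382
Arc 4: start y=0.000, vy=3.382 → t=0.690, apex=0.584, x_land=27.511, impact vy=-3.382
  bounce: vy ← 0.6·3.382 = 2.029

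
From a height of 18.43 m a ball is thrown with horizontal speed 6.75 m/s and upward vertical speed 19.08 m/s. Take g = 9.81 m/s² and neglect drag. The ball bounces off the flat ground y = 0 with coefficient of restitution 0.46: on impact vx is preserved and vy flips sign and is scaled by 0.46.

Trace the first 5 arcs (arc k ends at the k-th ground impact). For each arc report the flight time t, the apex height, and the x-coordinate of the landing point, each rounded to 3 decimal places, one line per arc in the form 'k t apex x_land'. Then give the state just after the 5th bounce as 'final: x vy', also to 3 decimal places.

1 4.691 36.985 31.664
2 2.526 7.826 48.716
3 1.162 1.656 56.560
4 0.535 0.350 60.168
5 0.246 0.074 61.828
final: 61.828 0.555

Arc 1: start y=18.430, vy=19.080 → t=4.691, apex=36.985, x_land=31.664, impact vy=-26.938
  bounce: vy ← 0.46·26.938 = 12.391
Arc 2: start y=0.000, vy=12.391 → t=2.526, apex=7.826, x_land=48.716, impact vy=-12.391
  bounce: vy ← 0.46·12.391 = 5.700
Arc 3: start y=0.000, vy=5.700 → t=1.162, apex=1.656, x_land=56.560, impact vy=-5.700
  bounce: vy ← 0.46·5.700 = 2.622
Arc 4: start y=0.000, vy=2.622 → t=0.535, apex=0.350, x_land=60.168, impact vy=-2.622
  bounce: vy ← 0.46·2.622 = 1.206
Arc 5: start y=0.000, vy=1.206 → t=0.246, apex=0.074, x_land=61.828, impact vy=-1.206
  bounce: vy ← 0.46·1.206 = 0.555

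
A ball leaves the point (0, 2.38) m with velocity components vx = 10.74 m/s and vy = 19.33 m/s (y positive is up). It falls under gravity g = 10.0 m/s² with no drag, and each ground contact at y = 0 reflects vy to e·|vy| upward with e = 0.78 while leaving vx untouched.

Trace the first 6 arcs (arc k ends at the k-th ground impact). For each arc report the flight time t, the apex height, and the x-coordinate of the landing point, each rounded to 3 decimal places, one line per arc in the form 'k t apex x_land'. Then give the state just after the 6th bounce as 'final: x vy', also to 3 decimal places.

Arc 1: start y=2.380, vy=19.330 → t=3.985, apex=21.062, x_land=42.804, impact vy=-20.524
  bounce: vy ← 0.78·20.524 = 16.009
Arc 2: start y=0.000, vy=16.009 → t=3.202, apex=12.814, x_land=77.191, impact vy=-16.009
  bounce: vy ← 0.78·16.009 = 12.487
Arc 3: start y=0.000, vy=12.487 → t=2.497, apex=7.796, x_land=104.013, impact vy=-12.487
  bounce: vy ← 0.78·12.487 = 9.740
Arc 4: start y=0.000, vy=9.740 → t=1.948, apex=4.743, x_land=124.934, impact vy=-9.740
  bounce: vy ← 0.78·9.740 = 7.597
Arc 5: start y=0.000, vy=7.597 → t=1.519, apex=2.886, x_land=141.253, impact vy=-7.597
  bounce: vy ← 0.78·7.597 = 5.926
Arc 6: start y=0.000, vy=5.926 → t=1.185, apex=1.756, x_land=153.981, impact vy=-5.926
  bounce: vy ← 0.78·5.926 = 4.622

1 3.985 21.062 42.804
2 3.202 12.814 77.191
3 2.497 7.796 104.013
4 1.948 4.743 124.934
5 1.519 2.886 141.253
6 1.185 1.756 153.981
final: 153.981 4.622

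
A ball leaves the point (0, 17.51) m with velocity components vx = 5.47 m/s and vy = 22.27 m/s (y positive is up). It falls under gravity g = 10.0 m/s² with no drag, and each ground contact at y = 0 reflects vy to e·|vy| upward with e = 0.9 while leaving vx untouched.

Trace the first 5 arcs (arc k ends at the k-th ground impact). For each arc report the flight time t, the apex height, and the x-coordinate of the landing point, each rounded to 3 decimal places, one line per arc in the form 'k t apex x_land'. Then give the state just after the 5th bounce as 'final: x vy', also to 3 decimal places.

Arc 1: start y=17.510, vy=22.270 → t=5.136, apex=42.308, x_land=28.093, impact vy=-29.089
  bounce: vy ← 0.9·29.089 = 26.180
Arc 2: start y=0.000, vy=26.180 → t=5.236, apex=34.269, x_land=56.734, impact vy=-26.180
  bounce: vy ← 0.9·26.180 = 23.562
Arc 3: start y=0.000, vy=23.562 → t=4.712, apex=27.758, x_land=82.511, impact vy=-23.562
  bounce: vy ← 0.9·23.562 = 21.206
Arc 4: start y=0.000, vy=21.206 → t=4.241, apex=22.484, x_land=105.710, impact vy=-21.206
  bounce: vy ← 0.9·21.206 = 19.085
Arc 5: start y=0.000, vy=19.085 → t=3.817, apex=18.212, x_land=126.589, impact vy=-19.085
  bounce: vy ← 0.9·19.085 = 17.177

1 5.136 42.308 28.093
2 5.236 34.269 56.734
3 4.712 27.758 82.511
4 4.241 22.484 105.710
5 3.817 18.212 126.589
final: 126.589 17.177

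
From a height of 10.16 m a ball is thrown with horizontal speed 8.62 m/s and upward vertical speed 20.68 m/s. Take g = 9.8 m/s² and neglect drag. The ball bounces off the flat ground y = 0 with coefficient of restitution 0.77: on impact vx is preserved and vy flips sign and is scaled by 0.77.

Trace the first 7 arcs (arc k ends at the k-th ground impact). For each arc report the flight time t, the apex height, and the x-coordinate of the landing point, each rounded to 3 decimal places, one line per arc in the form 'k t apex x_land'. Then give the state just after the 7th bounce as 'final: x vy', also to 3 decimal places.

1 4.665 31.980 40.211
2 3.934 18.961 74.124
3 3.029 11.242 100.237
4 2.333 6.665 120.344
5 1.796 3.952 135.827
6 1.383 2.343 147.748
7 1.065 1.389 156.928
final: 156.928 4.018

Arc 1: start y=10.160, vy=20.680 → t=4.665, apex=31.980, x_land=40.211, impact vy=-25.036
  bounce: vy ← 0.77·25.036 = 19.278
Arc 2: start y=0.000, vy=19.278 → t=3.934, apex=18.961, x_land=74.124, impact vy=-19.278
  bounce: vy ← 0.77·19.278 = 14.844
Arc 3: start y=0.000, vy=14.844 → t=3.029, apex=11.242, x_land=100.237, impact vy=-14.844
  bounce: vy ← 0.77·14.844 = 11.430
Arc 4: start y=0.000, vy=11.430 → t=2.333, apex=6.665, x_land=120.344, impact vy=-11.430
  bounce: vy ← 0.77·11.430 = 8.801
Arc 5: start y=0.000, vy=8.801 → t=1.796, apex=3.952, x_land=135.827, impact vy=-8.801
  bounce: vy ← 0.77·8.801 = 6.777
Arc 6: start y=0.000, vy=6.777 → t=1.383, apex=2.343, x_land=147.748, impact vy=-6.777
  bounce: vy ← 0.77·6.777 = 5.218
Arc 7: start y=0.000, vy=5.218 → t=1.065, apex=1.389, x_land=156.928, impact vy=-5.218
  bounce: vy ← 0.77·5.218 = 4.018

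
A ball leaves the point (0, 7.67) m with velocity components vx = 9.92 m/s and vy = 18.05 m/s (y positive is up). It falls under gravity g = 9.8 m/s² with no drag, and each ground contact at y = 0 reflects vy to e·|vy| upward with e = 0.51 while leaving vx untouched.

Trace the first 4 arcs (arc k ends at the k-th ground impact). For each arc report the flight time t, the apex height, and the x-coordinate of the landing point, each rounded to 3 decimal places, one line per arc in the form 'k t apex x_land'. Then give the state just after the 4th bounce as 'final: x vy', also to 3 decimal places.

1 4.068 24.293 40.359
2 2.271 6.318 62.888
3 1.158 1.643 74.378
4 0.591 0.427 80.238
final: 80.238 1.476

Arc 1: start y=7.670, vy=18.050 → t=4.068, apex=24.293, x_land=40.359, impact vy=-21.821
  bounce: vy ← 0.51·21.821 = 11.128
Arc 2: start y=0.000, vy=11.128 → t=2.271, apex=6.318, x_land=62.888, impact vy=-11.128
  bounce: vy ← 0.51·11.128 = 5.676
Arc 3: start y=0.000, vy=5.676 → t=1.158, apex=1.643, x_land=74.378, impact vy=-5.676
  bounce: vy ← 0.51·5.676 = 2.895
Arc 4: start y=0.000, vy=2.895 → t=0.591, apex=0.427, x_land=80.238, impact vy=-2.895
  bounce: vy ← 0.51·2.895 = 1.476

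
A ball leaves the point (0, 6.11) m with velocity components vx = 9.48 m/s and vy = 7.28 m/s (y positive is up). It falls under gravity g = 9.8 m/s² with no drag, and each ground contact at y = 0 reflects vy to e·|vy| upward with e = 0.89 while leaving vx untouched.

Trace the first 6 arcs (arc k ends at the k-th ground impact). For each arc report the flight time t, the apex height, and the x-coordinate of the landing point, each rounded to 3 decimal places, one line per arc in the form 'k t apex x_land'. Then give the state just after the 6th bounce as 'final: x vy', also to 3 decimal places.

Arc 1: start y=6.110, vy=7.280 → t=2.084, apex=8.814, x_land=19.757, impact vy=-13.144
  bounce: vy ← 0.89·13.144 = 11.698
Arc 2: start y=0.000, vy=11.698 → t=2.387, apex=6.982, x_land=42.388, impact vy=-11.698
  bounce: vy ← 0.89·11.698 = 10.411
Arc 3: start y=0.000, vy=10.411 → t=2.125, apex=5.530, x_land=62.531, impact vy=-10.411
  bounce: vy ← 0.89·10.411 = 9.266
Arc 4: start y=0.000, vy=9.266 → t=1.891, apex=4.380, x_land=80.457, impact vy=-9.266
  bounce: vy ← 0.89·9.266 = 8.247
Arc 5: start y=0.000, vy=8.247 → t=1.683, apex=3.470, x_land=96.412, impact vy=-8.247
  bounce: vy ← 0.89·8.247 = 7.339
Arc 6: start y=0.000, vy=7.339 → t=1.498, apex=2.748, x_land=110.611, impact vy=-7.339
  bounce: vy ← 0.89·7.339 = 6.532

1 2.084 8.814 19.757
2 2.387 6.982 42.388
3 2.125 5.530 62.531
4 1.891 4.380 80.457
5 1.683 3.470 96.412
6 1.498 2.748 110.611
final: 110.611 6.532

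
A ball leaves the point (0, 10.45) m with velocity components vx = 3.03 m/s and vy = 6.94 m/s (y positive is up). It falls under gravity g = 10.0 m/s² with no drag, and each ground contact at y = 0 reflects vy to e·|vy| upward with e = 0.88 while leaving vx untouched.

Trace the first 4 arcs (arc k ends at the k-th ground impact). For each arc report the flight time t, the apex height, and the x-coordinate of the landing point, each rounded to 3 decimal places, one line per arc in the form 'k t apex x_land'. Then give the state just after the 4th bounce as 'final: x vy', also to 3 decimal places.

Arc 1: start y=10.450, vy=6.940 → t=2.298, apex=12.858, x_land=6.962, impact vy=-16.036
  bounce: vy ← 0.88·16.036 = 14.112
Arc 2: start y=0.000, vy=14.112 → t=2.822, apex=9.957, x_land=15.514, impact vy=-14.112
  bounce: vy ← 0.88·14.112 = 12.419
Arc 3: start y=0.000, vy=12.419 → t=2.484, apex=7.711, x_land=23.039, impact vy=-12.419
  bounce: vy ← 0.88·12.419 = 10.928
Arc 4: start y=0.000, vy=10.928 → t=2.186, apex=5.971, x_land=29.662, impact vy=-10.928
  bounce: vy ← 0.88·10.928 = 9.617

1 2.298 12.858 6.962
2 2.822 9.957 15.514
3 2.484 7.711 23.039
4 2.186 5.971 29.662
final: 29.662 9.617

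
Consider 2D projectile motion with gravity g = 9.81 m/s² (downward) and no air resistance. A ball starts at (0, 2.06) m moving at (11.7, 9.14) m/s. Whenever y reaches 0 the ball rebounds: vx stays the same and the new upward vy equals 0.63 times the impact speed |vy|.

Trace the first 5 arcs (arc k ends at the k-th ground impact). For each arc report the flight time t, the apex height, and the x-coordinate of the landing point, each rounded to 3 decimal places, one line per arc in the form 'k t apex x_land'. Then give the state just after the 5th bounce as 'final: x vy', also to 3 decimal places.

1 2.067 6.318 24.180
2 1.430 2.508 40.911
3 0.901 0.995 51.451
4 0.568 0.395 58.092
5 0.358 0.157 62.275
final: 62.275 1.105

Arc 1: start y=2.060, vy=9.140 → t=2.067, apex=6.318, x_land=24.180, impact vy=-11.134
  bounce: vy ← 0.63·11.134 = 7.014
Arc 2: start y=0.000, vy=7.014 → t=1.430, apex=2.508, x_land=40.911, impact vy=-7.014
  bounce: vy ← 0.63·7.014 = 4.419
Arc 3: start y=0.000, vy=4.419 → t=0.901, apex=0.995, x_land=51.451, impact vy=-4.419
  bounce: vy ← 0.63·4.419 = 2.784
Arc 4: start y=0.000, vy=2.784 → t=0.568, apex=0.395, x_land=58.092, impact vy=-2.784
  bounce: vy ← 0.63·2.784 = 1.754
Arc 5: start y=0.000, vy=1.754 → t=0.358, apex=0.157, x_land=62.275, impact vy=-1.754
  bounce: vy ← 0.63·1.754 = 1.105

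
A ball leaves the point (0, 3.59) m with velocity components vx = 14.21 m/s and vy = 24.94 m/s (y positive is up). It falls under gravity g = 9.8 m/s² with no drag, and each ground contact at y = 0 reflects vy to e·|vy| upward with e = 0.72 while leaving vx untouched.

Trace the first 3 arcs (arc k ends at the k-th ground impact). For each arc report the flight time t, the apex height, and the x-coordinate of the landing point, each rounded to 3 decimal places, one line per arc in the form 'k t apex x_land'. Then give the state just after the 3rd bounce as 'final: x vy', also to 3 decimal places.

Arc 1: start y=3.590, vy=24.940 → t=5.230, apex=35.325, x_land=74.317, impact vy=-26.313
  bounce: vy ← 0.72·26.313 = 18.945
Arc 2: start y=0.000, vy=18.945 → t=3.866, apex=18.312, x_land=129.258, impact vy=-18.945
  bounce: vy ← 0.72·18.945 = 13.641
Arc 3: start y=0.000, vy=13.641 → t=2.784, apex=9.493, x_land=168.816, impact vy=-13.641
  bounce: vy ← 0.72·13.641 = 9.821

1 5.230 35.325 74.317
2 3.866 18.312 129.258
3 2.784 9.493 168.816
final: 168.816 9.821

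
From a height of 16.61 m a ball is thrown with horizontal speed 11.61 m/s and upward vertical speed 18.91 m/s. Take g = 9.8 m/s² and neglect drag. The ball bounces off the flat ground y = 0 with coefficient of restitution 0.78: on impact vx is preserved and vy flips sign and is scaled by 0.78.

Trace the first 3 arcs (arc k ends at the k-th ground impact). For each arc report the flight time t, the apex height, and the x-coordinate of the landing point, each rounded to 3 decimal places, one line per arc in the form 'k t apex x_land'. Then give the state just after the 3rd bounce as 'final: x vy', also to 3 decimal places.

1 4.597 34.854 53.367
2 4.161 21.205 101.671
3 3.245 12.901 139.349
final: 139.349 12.403

Arc 1: start y=16.610, vy=18.910 → t=4.597, apex=34.854, x_land=53.367, impact vy=-26.137
  bounce: vy ← 0.78·26.137 = 20.387
Arc 2: start y=0.000, vy=20.387 → t=4.161, apex=21.205, x_land=101.671, impact vy=-20.387
  bounce: vy ← 0.78·20.387 = 15.902
Arc 3: start y=0.000, vy=15.902 → t=3.245, apex=12.901, x_land=139.349, impact vy=-15.902
  bounce: vy ← 0.78·15.902 = 12.403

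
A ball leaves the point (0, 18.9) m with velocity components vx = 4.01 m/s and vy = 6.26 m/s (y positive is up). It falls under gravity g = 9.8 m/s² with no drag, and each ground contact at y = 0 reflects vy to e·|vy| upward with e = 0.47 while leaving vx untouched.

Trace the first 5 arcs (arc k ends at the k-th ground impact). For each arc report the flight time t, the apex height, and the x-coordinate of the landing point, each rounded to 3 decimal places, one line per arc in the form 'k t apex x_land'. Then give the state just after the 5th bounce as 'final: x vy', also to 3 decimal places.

1 2.704 20.899 10.843
2 1.941 4.617 18.628
3 0.912 1.020 22.287
4 0.429 0.225 24.006
5 0.202 0.050 24.814
final: 24.814 0.464

Arc 1: start y=18.900, vy=6.260 → t=2.704, apex=20.899, x_land=10.843, impact vy=-20.239
  bounce: vy ← 0.47·20.239 = 9.512
Arc 2: start y=0.000, vy=9.512 → t=1.941, apex=4.617, x_land=18.628, impact vy=-9.512
  bounce: vy ← 0.47·9.512 = 4.471
Arc 3: start y=0.000, vy=4.471 → t=0.912, apex=1.020, x_land=22.287, impact vy=-4.471
  bounce: vy ← 0.47·4.471 = 2.101
Arc 4: start y=0.000, vy=2.101 → t=0.429, apex=0.225, x_land=24.006, impact vy=-2.101
  bounce: vy ← 0.47·2.101 = 0.988
Arc 5: start y=0.000, vy=0.988 → t=0.202, apex=0.050, x_land=24.814, impact vy=-0.988
  bounce: vy ← 0.47·0.988 = 0.464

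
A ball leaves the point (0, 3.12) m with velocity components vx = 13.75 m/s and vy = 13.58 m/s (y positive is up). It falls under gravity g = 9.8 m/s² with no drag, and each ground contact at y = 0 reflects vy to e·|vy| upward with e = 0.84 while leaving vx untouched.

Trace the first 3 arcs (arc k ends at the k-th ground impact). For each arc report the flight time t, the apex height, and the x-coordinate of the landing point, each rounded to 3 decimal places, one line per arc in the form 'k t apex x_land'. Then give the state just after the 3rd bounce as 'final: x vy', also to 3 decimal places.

1 2.985 12.529 41.040
2 2.686 8.840 77.978
3 2.257 6.238 109.006
final: 109.006 9.288

Arc 1: start y=3.120, vy=13.580 → t=2.985, apex=12.529, x_land=41.040, impact vy=-15.671
  bounce: vy ← 0.84·15.671 = 13.163
Arc 2: start y=0.000, vy=13.163 → t=2.686, apex=8.840, x_land=77.978, impact vy=-13.163
  bounce: vy ← 0.84·13.163 = 11.057
Arc 3: start y=0.000, vy=11.057 → t=2.257, apex=6.238, x_land=109.006, impact vy=-11.057
  bounce: vy ← 0.84·11.057 = 9.288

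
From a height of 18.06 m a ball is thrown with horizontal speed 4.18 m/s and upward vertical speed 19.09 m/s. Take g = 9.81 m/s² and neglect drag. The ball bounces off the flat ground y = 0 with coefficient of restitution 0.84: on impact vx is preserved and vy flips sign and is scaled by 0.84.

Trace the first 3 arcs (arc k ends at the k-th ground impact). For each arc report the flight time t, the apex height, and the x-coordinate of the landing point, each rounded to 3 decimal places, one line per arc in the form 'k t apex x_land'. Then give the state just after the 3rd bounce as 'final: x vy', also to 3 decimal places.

1 4.679 36.634 19.558
2 4.591 25.849 38.749
3 3.857 18.239 54.870
final: 54.870 15.890

Arc 1: start y=18.060, vy=19.090 → t=4.679, apex=36.634, x_land=19.558, impact vy=-26.810
  bounce: vy ← 0.84·26.810 = 22.520
Arc 2: start y=0.000, vy=22.520 → t=4.591, apex=25.849, x_land=38.749, impact vy=-22.520
  bounce: vy ← 0.84·22.520 = 18.917
Arc 3: start y=0.000, vy=18.917 → t=3.857, apex=18.239, x_land=54.870, impact vy=-18.917
  bounce: vy ← 0.84·18.917 = 15.890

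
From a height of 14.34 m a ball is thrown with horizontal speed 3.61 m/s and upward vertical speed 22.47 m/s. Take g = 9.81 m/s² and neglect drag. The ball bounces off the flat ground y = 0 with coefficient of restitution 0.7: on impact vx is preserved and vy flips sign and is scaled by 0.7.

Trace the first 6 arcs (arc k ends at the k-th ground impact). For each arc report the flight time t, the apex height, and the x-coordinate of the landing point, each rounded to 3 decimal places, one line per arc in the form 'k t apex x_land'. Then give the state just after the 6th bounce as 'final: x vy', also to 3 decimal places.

Arc 1: start y=14.340, vy=22.470 → t=5.149, apex=40.074, x_land=18.587, impact vy=-28.040
  bounce: vy ← 0.7·28.040 = 19.628
Arc 2: start y=0.000, vy=19.628 → t=4.002, apex=19.636, x_land=33.033, impact vy=-19.628
  bounce: vy ← 0.7·19.628 = 13.740
Arc 3: start y=0.000, vy=13.740 → t=2.801, apex=9.622, x_land=43.146, impact vy=-13.740
  bounce: vy ← 0.7·13.740 = 9.618
Arc 4: start y=0.000, vy=9.618 → t=1.961, apex=4.715, x_land=50.224, impact vy=-9.618
  bounce: vy ← 0.7·9.618 = 6.732
Arc 5: start y=0.000, vy=6.732 → t=1.373, apex=2.310, x_land=55.179, impact vy=-6.732
  bounce: vy ← 0.7·6.732 = 4.713
Arc 6: start y=0.000, vy=4.713 → t=0.961, apex=1.132, x_land=58.647, impact vy=-4.713
  bounce: vy ← 0.7·4.713 = 3.299

1 5.149 40.074 18.587
2 4.002 19.636 33.033
3 2.801 9.622 43.146
4 1.961 4.715 50.224
5 1.373 2.310 55.179
6 0.961 1.132 58.647
final: 58.647 3.299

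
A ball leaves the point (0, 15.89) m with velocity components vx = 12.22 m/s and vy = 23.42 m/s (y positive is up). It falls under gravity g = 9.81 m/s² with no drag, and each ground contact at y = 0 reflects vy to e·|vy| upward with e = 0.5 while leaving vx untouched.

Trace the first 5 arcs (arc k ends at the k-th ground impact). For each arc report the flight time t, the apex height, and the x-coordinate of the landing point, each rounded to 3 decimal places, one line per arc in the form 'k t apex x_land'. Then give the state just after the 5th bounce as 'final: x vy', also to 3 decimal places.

Arc 1: start y=15.890, vy=23.420 → t=5.377, apex=43.846, x_land=65.709, impact vy=-29.330
  bounce: vy ← 0.5·29.330 = 14.665
Arc 2: start y=0.000, vy=14.665 → t=2.990, apex=10.961, x_land=102.245, impact vy=-14.665
  bounce: vy ← 0.5·14.665 = 7.333
Arc 3: start y=0.000, vy=7.333 → t=1.495, apex=2.740, x_land=120.513, impact vy=-7.333
  bounce: vy ← 0.5·7.333 = 3.666
Arc 4: start y=0.000, vy=3.666 → t=0.747, apex=0.685, x_land=129.647, impact vy=-3.666
  bounce: vy ← 0.5·3.666 = 1.833
Arc 5: start y=0.000, vy=1.833 → t=0.374, apex=0.171, x_land=134.213, impact vy=-1.833
  bounce: vy ← 0.5·1.833 = 0.917

1 5.377 43.846 65.709
2 2.990 10.961 102.245
3 1.495 2.740 120.513
4 0.747 0.685 129.647
5 0.374 0.171 134.213
final: 134.213 0.917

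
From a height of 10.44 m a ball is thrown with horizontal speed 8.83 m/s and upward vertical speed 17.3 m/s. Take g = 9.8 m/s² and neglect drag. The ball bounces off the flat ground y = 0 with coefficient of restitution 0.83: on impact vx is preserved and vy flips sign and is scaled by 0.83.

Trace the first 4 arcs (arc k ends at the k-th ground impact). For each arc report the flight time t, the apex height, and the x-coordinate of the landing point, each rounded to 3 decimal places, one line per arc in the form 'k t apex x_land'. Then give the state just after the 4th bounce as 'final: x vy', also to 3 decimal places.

Arc 1: start y=10.440, vy=17.300 → t=4.056, apex=25.710, x_land=35.814, impact vy=-22.448
  bounce: vy ← 0.83·22.448 = 18.632
Arc 2: start y=0.000, vy=18.632 → t=3.802, apex=17.712, x_land=69.389, impact vy=-18.632
  bounce: vy ← 0.83·18.632 = 15.464
Arc 3: start y=0.000, vy=15.464 → t=3.156, apex=12.201, x_land=97.257, impact vy=-15.464
  bounce: vy ← 0.83·15.464 = 12.835
Arc 4: start y=0.000, vy=12.835 → t=2.619, apex=8.406, x_land=120.387, impact vy=-12.835
  bounce: vy ← 0.83·12.835 = 10.653

1 4.056 25.710 35.814
2 3.802 17.712 69.389
3 3.156 12.201 97.257
4 2.619 8.406 120.387
final: 120.387 10.653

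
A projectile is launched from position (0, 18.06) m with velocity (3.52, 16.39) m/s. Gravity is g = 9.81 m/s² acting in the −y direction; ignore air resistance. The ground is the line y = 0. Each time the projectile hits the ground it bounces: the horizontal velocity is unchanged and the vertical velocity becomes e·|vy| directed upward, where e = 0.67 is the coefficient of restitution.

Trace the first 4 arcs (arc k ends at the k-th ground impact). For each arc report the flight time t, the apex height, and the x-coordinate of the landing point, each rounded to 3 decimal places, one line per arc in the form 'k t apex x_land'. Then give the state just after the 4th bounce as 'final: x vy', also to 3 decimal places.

1 4.215 31.752 14.837
2 3.409 14.253 26.838
3 2.284 6.398 34.878
4 1.530 2.872 40.265
final: 40.265 5.030

Arc 1: start y=18.060, vy=16.390 → t=4.215, apex=31.752, x_land=14.837, impact vy=-24.959
  bounce: vy ← 0.67·24.959 = 16.723
Arc 2: start y=0.000, vy=16.723 → t=3.409, apex=14.253, x_land=26.838, impact vy=-16.723
  bounce: vy ← 0.67·16.723 = 11.204
Arc 3: start y=0.000, vy=11.204 → t=2.284, apex=6.398, x_land=34.878, impact vy=-11.204
  bounce: vy ← 0.67·11.204 = 7.507
Arc 4: start y=0.000, vy=7.507 → t=1.530, apex=2.872, x_land=40.265, impact vy=-7.507
  bounce: vy ← 0.67·7.507 = 5.030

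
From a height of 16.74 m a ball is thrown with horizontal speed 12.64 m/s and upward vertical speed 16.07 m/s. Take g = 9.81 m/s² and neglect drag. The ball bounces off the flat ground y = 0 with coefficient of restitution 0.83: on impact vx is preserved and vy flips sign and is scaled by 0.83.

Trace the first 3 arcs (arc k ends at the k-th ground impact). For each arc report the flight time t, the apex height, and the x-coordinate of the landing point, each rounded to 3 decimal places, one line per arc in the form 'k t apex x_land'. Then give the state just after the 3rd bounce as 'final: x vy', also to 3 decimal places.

1 4.107 29.902 51.915
2 4.099 20.600 103.722
3 3.402 14.191 146.722
final: 146.722 13.850

Arc 1: start y=16.740, vy=16.070 → t=4.107, apex=29.902, x_land=51.915, impact vy=-24.222
  bounce: vy ← 0.83·24.222 = 20.104
Arc 2: start y=0.000, vy=20.104 → t=4.099, apex=20.600, x_land=103.722, impact vy=-20.104
  bounce: vy ← 0.83·20.104 = 16.686
Arc 3: start y=0.000, vy=16.686 → t=3.402, apex=14.191, x_land=146.722, impact vy=-16.686
  bounce: vy ← 0.83·16.686 = 13.850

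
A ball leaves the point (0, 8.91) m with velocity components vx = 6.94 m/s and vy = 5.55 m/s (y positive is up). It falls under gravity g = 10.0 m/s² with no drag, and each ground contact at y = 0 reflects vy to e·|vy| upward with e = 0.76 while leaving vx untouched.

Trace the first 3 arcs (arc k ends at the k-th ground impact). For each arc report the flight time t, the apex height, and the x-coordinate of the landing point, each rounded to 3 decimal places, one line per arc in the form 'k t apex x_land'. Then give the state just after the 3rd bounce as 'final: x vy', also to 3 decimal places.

Arc 1: start y=8.910, vy=5.550 → t=2.001, apex=10.450, x_land=13.885, impact vy=-14.457
  bounce: vy ← 0.76·14.457 = 10.987
Arc 2: start y=0.000, vy=10.987 → t=2.197, apex=6.036, x_land=29.135, impact vy=-10.987
  bounce: vy ← 0.76·10.987 = 8.350
Arc 3: start y=0.000, vy=8.350 → t=1.670, apex=3.486, x_land=40.725, impact vy=-8.350
  bounce: vy ← 0.76·8.350 = 6.346

1 2.001 10.450 13.885
2 2.197 6.036 29.135
3 1.670 3.486 40.725
final: 40.725 6.346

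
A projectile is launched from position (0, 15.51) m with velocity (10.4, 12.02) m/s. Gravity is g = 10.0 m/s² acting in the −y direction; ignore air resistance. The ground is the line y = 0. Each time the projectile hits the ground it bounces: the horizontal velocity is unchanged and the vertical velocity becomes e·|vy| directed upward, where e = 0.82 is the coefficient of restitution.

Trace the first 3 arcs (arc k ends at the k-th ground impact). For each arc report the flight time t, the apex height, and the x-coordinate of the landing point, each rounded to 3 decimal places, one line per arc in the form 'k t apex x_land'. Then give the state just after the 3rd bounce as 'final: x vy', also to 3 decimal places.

Arc 1: start y=15.510, vy=12.020 → t=3.334, apex=22.734, x_land=34.677, impact vy=-21.323
  bounce: vy ← 0.82·21.323 = 17.485
Arc 2: start y=0.000, vy=17.485 → t=3.497, apex=15.286, x_land=71.046, impact vy=-17.485
  bounce: vy ← 0.82·17.485 = 14.338
Arc 3: start y=0.000, vy=14.338 → t=2.868, apex=10.279, x_land=100.868, impact vy=-14.338
  bounce: vy ← 0.82·14.338 = 11.757

1 3.334 22.734 34.677
2 3.497 15.286 71.046
3 2.868 10.279 100.868
final: 100.868 11.757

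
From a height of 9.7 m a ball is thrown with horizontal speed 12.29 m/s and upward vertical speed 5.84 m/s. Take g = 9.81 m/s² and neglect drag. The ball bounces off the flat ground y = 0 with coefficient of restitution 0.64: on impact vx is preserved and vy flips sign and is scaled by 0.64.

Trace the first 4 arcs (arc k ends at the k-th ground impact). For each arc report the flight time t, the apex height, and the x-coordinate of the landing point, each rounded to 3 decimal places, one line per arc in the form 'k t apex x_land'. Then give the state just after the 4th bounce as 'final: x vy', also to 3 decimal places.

1 2.122 11.438 26.084
2 1.955 4.685 50.107
3 1.251 1.919 65.482
4 0.801 0.786 75.321
final: 75.321 2.513

Arc 1: start y=9.700, vy=5.840 → t=2.122, apex=11.438, x_land=26.084, impact vy=-14.981
  bounce: vy ← 0.64·14.981 = 9.588
Arc 2: start y=0.000, vy=9.588 → t=1.955, apex=4.685, x_land=50.107, impact vy=-9.588
  bounce: vy ← 0.64·9.588 = 6.136
Arc 3: start y=0.000, vy=6.136 → t=1.251, apex=1.919, x_land=65.482, impact vy=-6.136
  bounce: vy ← 0.64·6.136 = 3.927
Arc 4: start y=0.000, vy=3.927 → t=0.801, apex=0.786, x_land=75.321, impact vy=-3.927
  bounce: vy ← 0.64·3.927 = 2.513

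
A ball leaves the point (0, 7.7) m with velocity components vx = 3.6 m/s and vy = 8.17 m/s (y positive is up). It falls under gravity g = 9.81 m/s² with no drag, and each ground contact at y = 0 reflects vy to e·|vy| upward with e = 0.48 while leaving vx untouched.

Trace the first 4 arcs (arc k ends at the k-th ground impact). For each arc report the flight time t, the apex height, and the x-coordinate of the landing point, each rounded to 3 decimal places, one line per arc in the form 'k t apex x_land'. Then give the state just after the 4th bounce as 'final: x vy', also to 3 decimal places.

Arc 1: start y=7.700, vy=8.170 → t=2.337, apex=11.102, x_land=8.414, impact vy=-14.759
  bounce: vy ← 0.48·14.759 = 7.084
Arc 2: start y=0.000, vy=7.084 → t=1.444, apex=2.558, x_land=13.614, impact vy=-7.084
  bounce: vy ← 0.48·7.084 = 3.400
Arc 3: start y=0.000, vy=3.400 → t=0.693, apex=0.589, x_land=16.109, impact vy=-3.400
  bounce: vy ← 0.48·3.400 = 1.632
Arc 4: start y=0.000, vy=1.632 → t=0.333, apex=0.136, x_land=17.307, impact vy=-1.632
  bounce: vy ← 0.48·1.632 = 0.783

1 2.337 11.102 8.414
2 1.444 2.558 13.614
3 0.693 0.589 16.109
4 0.333 0.136 17.307
final: 17.307 0.783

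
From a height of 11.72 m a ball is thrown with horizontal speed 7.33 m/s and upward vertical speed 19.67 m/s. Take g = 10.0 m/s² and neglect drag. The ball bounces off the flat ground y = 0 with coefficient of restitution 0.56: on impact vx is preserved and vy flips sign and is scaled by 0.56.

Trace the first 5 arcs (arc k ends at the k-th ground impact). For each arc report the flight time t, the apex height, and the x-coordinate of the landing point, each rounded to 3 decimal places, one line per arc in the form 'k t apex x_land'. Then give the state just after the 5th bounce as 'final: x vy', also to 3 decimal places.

1 4.460 31.065 32.689
2 2.792 9.742 53.152
3 1.563 3.055 64.612
4 0.875 0.958 71.029
5 0.490 0.300 74.623
final: 74.623 1.373

Arc 1: start y=11.720, vy=19.670 → t=4.460, apex=31.065, x_land=32.689, impact vy=-24.926
  bounce: vy ← 0.56·24.926 = 13.959
Arc 2: start y=0.000, vy=13.959 → t=2.792, apex=9.742, x_land=53.152, impact vy=-13.959
  bounce: vy ← 0.56·13.959 = 7.817
Arc 3: start y=0.000, vy=7.817 → t=1.563, apex=3.055, x_land=64.612, impact vy=-7.817
  bounce: vy ← 0.56·7.817 = 4.377
Arc 4: start y=0.000, vy=4.377 → t=0.875, apex=0.958, x_land=71.029, impact vy=-4.377
  bounce: vy ← 0.56·4.377 = 2.451
Arc 5: start y=0.000, vy=2.451 → t=0.490, apex=0.300, x_land=74.623, impact vy=-2.451
  bounce: vy ← 0.56·2.451 = 1.373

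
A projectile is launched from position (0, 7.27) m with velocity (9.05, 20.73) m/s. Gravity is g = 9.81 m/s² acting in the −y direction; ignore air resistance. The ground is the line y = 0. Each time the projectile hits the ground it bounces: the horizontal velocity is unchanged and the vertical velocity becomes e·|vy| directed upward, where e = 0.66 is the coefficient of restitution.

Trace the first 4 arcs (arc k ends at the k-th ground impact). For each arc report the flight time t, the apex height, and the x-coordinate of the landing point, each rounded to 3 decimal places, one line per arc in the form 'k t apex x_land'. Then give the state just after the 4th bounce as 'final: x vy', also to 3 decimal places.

Arc 1: start y=7.270, vy=20.730 → t=4.552, apex=29.173, x_land=41.195, impact vy=-23.924
  bounce: vy ← 0.66·23.924 = 15.790
Arc 2: start y=0.000, vy=15.790 → t=3.219, apex=12.708, x_land=70.328, impact vy=-15.790
  bounce: vy ← 0.66·15.790 = 10.421
Arc 3: start y=0.000, vy=10.421 → t=2.125, apex=5.535, x_land=89.556, impact vy=-10.421
  bounce: vy ← 0.66·10.421 = 6.878
Arc 4: start y=0.000, vy=6.878 → t=1.402, apex=2.411, x_land=102.247, impact vy=-6.878
  bounce: vy ← 0.66·6.878 = 4.540

1 4.552 29.173 41.195
2 3.219 12.708 70.328
3 2.125 5.535 89.556
4 1.402 2.411 102.247
final: 102.247 4.540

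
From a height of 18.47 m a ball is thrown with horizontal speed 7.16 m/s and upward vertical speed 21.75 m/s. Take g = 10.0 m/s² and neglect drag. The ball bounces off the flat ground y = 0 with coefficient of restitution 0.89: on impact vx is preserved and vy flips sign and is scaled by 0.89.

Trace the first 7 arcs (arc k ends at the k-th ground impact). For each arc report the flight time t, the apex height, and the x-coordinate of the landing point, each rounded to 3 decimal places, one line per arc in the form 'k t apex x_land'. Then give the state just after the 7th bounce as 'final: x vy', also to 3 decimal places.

1 5.078 42.123 36.355
2 5.166 33.366 73.347
3 4.598 26.429 106.270
4 4.092 20.934 135.571
5 3.642 16.582 161.650
6 3.242 13.135 184.859
7 2.885 10.404 205.516
final: 205.516 12.838

Arc 1: start y=18.470, vy=21.750 → t=5.078, apex=42.123, x_land=36.355, impact vy=-29.025
  bounce: vy ← 0.89·29.025 = 25.832
Arc 2: start y=0.000, vy=25.832 → t=5.166, apex=33.366, x_land=73.347, impact vy=-25.832
  bounce: vy ← 0.89·25.832 = 22.991
Arc 3: start y=0.000, vy=22.991 → t=4.598, apex=26.429, x_land=106.270, impact vy=-22.991
  bounce: vy ← 0.89·22.991 = 20.462
Arc 4: start y=0.000, vy=20.462 → t=4.092, apex=20.934, x_land=135.571, impact vy=-20.462
  bounce: vy ← 0.89·20.462 = 18.211
Arc 5: start y=0.000, vy=18.211 → t=3.642, apex=16.582, x_land=161.650, impact vy=-18.211
  bounce: vy ← 0.89·18.211 = 16.208
Arc 6: start y=0.000, vy=16.208 → t=3.242, apex=13.135, x_land=184.859, impact vy=-16.208
  bounce: vy ← 0.89·16.208 = 14.425
Arc 7: start y=0.000, vy=14.425 → t=2.885, apex=10.404, x_land=205.516, impact vy=-14.425
  bounce: vy ← 0.89·14.425 = 12.838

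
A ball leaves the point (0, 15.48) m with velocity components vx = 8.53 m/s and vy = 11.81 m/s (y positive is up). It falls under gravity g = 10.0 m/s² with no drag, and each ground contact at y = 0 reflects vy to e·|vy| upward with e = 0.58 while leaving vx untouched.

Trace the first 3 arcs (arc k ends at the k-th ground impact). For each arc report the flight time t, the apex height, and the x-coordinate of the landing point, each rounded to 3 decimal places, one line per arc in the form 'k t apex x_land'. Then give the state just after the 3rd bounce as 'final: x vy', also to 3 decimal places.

Arc 1: start y=15.480, vy=11.810 → t=3.300, apex=22.454, x_land=28.150, impact vy=-21.191
  bounce: vy ← 0.58·21.191 = 12.291
Arc 2: start y=0.000, vy=12.291 → t=2.458, apex=7.553, x_land=49.119, impact vy=-12.291
  bounce: vy ← 0.58·12.291 = 7.129
Arc 3: start y=0.000, vy=7.129 → t=1.426, apex=2.541, x_land=61.280, impact vy=-7.129
  bounce: vy ← 0.58·7.129 = 4.135

1 3.300 22.454 28.150
2 2.458 7.553 49.119
3 1.426 2.541 61.280
final: 61.280 4.135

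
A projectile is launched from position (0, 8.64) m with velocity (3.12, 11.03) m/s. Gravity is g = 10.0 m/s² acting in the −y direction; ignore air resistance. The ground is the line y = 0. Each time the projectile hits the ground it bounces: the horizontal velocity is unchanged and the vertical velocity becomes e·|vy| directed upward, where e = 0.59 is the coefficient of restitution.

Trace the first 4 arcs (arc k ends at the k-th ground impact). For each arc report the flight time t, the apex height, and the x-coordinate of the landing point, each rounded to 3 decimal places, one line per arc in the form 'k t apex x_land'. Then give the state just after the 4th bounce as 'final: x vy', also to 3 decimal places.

1 2.819 14.723 8.795
2 2.025 5.125 15.113
3 1.195 1.784 18.840
4 0.705 0.621 21.039
final: 21.039 2.079

Arc 1: start y=8.640, vy=11.030 → t=2.819, apex=14.723, x_land=8.795, impact vy=-17.160
  bounce: vy ← 0.59·17.160 = 10.124
Arc 2: start y=0.000, vy=10.124 → t=2.025, apex=5.125, x_land=15.113, impact vy=-10.124
  bounce: vy ← 0.59·10.124 = 5.973
Arc 3: start y=0.000, vy=5.973 → t=1.195, apex=1.784, x_land=18.840, impact vy=-5.973
  bounce: vy ← 0.59·5.973 = 3.524
Arc 4: start y=0.000, vy=3.524 → t=0.705, apex=0.621, x_land=21.039, impact vy=-3.524
  bounce: vy ← 0.59·3.524 = 2.079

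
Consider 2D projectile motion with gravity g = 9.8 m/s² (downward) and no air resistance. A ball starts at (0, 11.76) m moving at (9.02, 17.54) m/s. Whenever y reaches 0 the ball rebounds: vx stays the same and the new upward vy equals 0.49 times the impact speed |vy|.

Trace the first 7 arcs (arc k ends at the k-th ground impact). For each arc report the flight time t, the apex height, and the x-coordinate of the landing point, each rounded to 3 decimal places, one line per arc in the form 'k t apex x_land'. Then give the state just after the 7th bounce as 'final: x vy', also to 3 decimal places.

1 4.157 27.457 37.496
2 2.320 6.592 58.420
3 1.137 1.583 68.673
4 0.557 0.380 73.697
5 0.273 0.091 76.159
6 0.134 0.022 77.365
7 0.066 0.005 77.956
final: 77.956 0.157

Arc 1: start y=11.760, vy=17.540 → t=4.157, apex=27.457, x_land=37.496, impact vy=-23.198
  bounce: vy ← 0.49·23.198 = 11.367
Arc 2: start y=0.000, vy=11.367 → t=2.320, apex=6.592, x_land=58.420, impact vy=-11.367
  bounce: vy ← 0.49·11.367 = 5.570
Arc 3: start y=0.000, vy=5.570 → t=1.137, apex=1.583, x_land=68.673, impact vy=-5.570
  bounce: vy ← 0.49·5.570 = 2.729
Arc 4: start y=0.000, vy=2.729 → t=0.557, apex=0.380, x_land=73.697, impact vy=-2.729
  bounce: vy ← 0.49·2.729 = 1.337
Arc 5: start y=0.000, vy=1.337 → t=0.273, apex=0.091, x_land=76.159, impact vy=-1.337
  bounce: vy ← 0.49·1.337 = 0.655
Arc 6: start y=0.000, vy=0.655 → t=0.134, apex=0.022, x_land=77.365, impact vy=-0.655
  bounce: vy ← 0.49·0.655 = 0.321
Arc 7: start y=0.000, vy=0.321 → t=0.066, apex=0.005, x_land=77.956, impact vy=-0.321
  bounce: vy ← 0.49·0.321 = 0.157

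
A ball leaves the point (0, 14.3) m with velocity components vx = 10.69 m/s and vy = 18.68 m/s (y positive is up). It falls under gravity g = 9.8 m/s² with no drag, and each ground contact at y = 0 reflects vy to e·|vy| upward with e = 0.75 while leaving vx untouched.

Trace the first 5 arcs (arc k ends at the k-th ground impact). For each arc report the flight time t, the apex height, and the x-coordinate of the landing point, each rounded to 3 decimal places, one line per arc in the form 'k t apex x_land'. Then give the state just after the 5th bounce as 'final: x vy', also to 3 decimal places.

Arc 1: start y=14.300, vy=18.680 → t=4.466, apex=32.103, x_land=47.739, impact vy=-25.084
  bounce: vy ← 0.75·25.084 = 18.813
Arc 2: start y=0.000, vy=18.813 → t=3.839, apex=18.058, x_land=88.782, impact vy=-18.813
  bounce: vy ← 0.75·18.813 = 14.110
Arc 3: start y=0.000, vy=14.110 → t=2.880, apex=10.158, x_land=119.565, impact vy=-14.110
  bounce: vy ← 0.75·14.110 = 10.582
Arc 4: start y=0.000, vy=10.582 → t=2.160, apex=5.714, x_land=142.652, impact vy=-10.582
  bounce: vy ← 0.75·10.582 = 7.937
Arc 5: start y=0.000, vy=7.937 → t=1.620, apex=3.214, x_land=159.967, impact vy=-7.937
  bounce: vy ← 0.75·7.937 = 5.953

1 4.466 32.103 47.739
2 3.839 18.058 88.782
3 2.880 10.158 119.565
4 2.160 5.714 142.652
5 1.620 3.214 159.967
final: 159.967 5.953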